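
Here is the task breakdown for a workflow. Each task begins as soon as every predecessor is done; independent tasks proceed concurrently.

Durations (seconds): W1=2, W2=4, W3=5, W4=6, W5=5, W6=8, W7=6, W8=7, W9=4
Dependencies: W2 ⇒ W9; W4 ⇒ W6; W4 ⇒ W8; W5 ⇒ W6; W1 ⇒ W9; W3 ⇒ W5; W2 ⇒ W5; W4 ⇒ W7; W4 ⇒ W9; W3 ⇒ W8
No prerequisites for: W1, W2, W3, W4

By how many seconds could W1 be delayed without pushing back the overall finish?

Critical path: W3→W5→W6 = 5+5+8 = 18, so the finish is 18 seconds.
The longest chain containing W1 totals 6 seconds.
Slack of W1 = 12 − 0 = 12 seconds.

12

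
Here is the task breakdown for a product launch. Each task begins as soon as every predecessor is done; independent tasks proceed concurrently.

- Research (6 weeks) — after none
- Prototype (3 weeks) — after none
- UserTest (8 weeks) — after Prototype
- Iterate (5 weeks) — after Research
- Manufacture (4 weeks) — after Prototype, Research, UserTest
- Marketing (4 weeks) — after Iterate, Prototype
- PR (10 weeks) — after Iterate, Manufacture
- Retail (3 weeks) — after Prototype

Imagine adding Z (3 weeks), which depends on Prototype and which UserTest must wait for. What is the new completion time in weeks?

28

Originally the project takes 25 weeks.
With Z inserted, UserTest now waits for max(Prototype, Z).
New critical path: Prototype→Z→UserTest→Manufacture→PR = 3+3+8+4+10 = 28 ⇒ 28 weeks.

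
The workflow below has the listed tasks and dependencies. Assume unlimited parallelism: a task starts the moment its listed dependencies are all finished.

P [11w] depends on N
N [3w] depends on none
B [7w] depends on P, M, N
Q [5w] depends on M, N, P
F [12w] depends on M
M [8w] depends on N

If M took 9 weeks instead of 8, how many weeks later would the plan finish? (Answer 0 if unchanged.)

1

The binding path is N→M→F = 3+8+12 = 23; finish at 23 weeks.
Since M is critical, the +1 change carries straight to that chain (now 24 weeks).
No other chain overtakes it, so the finish is 24 weeks.
Change in finish: 24 − 23 = +1 weeks.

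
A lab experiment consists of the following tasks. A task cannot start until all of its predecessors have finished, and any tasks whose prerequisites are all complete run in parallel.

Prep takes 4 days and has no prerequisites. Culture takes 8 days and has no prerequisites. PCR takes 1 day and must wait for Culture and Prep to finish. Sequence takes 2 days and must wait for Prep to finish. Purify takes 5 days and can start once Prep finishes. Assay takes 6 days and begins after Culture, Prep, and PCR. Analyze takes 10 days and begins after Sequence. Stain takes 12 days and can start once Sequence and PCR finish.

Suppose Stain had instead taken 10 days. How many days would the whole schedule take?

19

Critical path before the change: Culture→PCR→Stain = 8+1+12 = 21 giving 21 days.
Since Stain is critical, the -2 change carries straight to that chain (now 19 days).
That remains the longest chain; total 19 days.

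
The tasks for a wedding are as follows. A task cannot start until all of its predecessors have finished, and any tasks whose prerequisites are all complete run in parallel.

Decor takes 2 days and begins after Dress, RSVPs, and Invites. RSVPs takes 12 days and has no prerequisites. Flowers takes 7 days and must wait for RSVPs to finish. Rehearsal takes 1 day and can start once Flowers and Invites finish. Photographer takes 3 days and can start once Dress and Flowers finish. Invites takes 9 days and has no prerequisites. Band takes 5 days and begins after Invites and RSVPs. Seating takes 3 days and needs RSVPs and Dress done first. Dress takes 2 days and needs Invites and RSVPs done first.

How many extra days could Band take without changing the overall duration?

Critical path: RSVPs→Flowers→Photographer = 12+7+3 = 22, so the finish is 22 days.
The longest chain containing Band totals 17 days.
Slack of Band = 17 − 12 = 5 days.

5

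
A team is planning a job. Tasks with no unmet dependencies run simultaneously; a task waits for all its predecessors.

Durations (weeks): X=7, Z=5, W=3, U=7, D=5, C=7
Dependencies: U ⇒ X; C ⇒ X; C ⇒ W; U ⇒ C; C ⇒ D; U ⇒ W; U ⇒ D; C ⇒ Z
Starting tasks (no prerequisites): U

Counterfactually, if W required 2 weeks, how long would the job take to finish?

21

Actual critical path: U→C→X = 7+7+7 = 21 ⇒ 21 weeks.
The longest path through W is only 17 weeks, so W has float 4.
The critical path is still U→C→X; finish is now 21 weeks.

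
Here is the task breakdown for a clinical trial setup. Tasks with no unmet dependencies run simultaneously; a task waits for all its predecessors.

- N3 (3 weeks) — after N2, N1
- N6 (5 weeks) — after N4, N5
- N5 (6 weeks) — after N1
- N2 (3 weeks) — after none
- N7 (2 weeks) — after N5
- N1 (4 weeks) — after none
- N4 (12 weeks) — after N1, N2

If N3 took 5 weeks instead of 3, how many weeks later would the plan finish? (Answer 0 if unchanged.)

Actual critical path: N1→N4→N6 = 4+12+5 = 21 ⇒ 21 weeks.
The longest path through N3 is only 7 weeks, so N3 has float 14.
The critical path is still N1→N4→N6; finish is now 21 weeks.
Change in finish: 21 − 21 = +0 weeks.

0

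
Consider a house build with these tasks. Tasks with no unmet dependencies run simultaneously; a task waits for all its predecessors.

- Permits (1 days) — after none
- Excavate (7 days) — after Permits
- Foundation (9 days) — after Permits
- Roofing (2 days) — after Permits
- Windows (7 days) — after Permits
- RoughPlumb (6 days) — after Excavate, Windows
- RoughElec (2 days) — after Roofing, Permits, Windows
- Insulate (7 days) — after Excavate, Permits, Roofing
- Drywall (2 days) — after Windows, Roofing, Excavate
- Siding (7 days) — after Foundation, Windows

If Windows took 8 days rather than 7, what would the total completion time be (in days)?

17

Critical path before the change: Permits→Foundation→Siding = 1+9+7 = 17 giving 17 days.
Windows has 2 days of float (longest path through it is 15).
That remains the longest chain; total 17 days.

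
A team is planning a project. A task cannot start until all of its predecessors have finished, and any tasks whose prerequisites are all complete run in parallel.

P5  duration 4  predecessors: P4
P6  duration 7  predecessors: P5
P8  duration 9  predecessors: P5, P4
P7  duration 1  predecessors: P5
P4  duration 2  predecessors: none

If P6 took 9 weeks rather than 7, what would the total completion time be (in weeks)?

15

Baseline: P4→P5→P8 = 2+4+9 = 15 → 15 weeks.
P6 is off the critical path — its longest chain is 13 weeks, giving 2 of slack.
New critical path: P4→P5→P6 = 2+4+9 = 15 ⇒ 15 weeks.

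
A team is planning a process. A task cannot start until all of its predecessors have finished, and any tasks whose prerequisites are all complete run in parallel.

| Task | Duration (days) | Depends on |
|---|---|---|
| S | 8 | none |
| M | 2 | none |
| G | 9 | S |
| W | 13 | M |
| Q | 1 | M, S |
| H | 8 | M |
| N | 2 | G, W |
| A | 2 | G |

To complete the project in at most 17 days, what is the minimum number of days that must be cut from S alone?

Current finish: 19 days; target: 17.
S is on every critical path, so each day cut from S cuts the finish by one (this holds down to a finish of 17).
Need 19 − 17 = 2 days off S → S becomes 6 days, finish becomes 17.

2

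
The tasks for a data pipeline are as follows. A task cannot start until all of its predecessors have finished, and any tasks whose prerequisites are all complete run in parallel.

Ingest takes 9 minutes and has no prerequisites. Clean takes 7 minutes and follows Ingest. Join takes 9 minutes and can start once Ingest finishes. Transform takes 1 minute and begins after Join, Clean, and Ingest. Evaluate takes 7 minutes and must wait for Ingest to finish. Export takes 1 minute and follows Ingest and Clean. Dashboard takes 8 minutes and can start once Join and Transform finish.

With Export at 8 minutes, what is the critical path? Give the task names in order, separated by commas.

Ingest, Join, Transform, Dashboard

As given, the longest chain is Ingest→Join→Transform→Dashboard = 9+9+1+8 = 27, so the finish is 27 minutes.
The longest path through Export is only 17 minutes, so Export has float 10.
No other chain overtakes it, so the finish is 27 minutes.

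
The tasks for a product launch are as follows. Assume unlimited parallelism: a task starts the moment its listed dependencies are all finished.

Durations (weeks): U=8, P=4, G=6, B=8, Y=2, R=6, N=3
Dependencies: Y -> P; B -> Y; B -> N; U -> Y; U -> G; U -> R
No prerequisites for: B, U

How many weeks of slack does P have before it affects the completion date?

0

Critical path: B→Y→P = 8+2+4 = 14, so the finish is 14 weeks.
P finishes as early as 14 and must finish by 14.
So P can slip 14 − 14 = 0 weeks.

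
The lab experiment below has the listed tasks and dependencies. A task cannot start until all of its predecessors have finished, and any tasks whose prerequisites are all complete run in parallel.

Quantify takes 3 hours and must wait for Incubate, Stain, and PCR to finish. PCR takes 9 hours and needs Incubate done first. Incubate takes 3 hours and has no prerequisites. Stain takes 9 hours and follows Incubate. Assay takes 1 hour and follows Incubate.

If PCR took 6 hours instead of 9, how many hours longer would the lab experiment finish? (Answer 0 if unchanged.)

Baseline: Incubate→PCR→Quantify = 3+9+3 = 15 → 15 hours.
PCR lies on that path, so at 6 hours the path becomes 12 hours.
Now Incubate→Stain→Quantify = 3+9+3 = 15 is longest, so the finish becomes 15 hours.
Change in finish: 15 − 15 = +0 hours.

0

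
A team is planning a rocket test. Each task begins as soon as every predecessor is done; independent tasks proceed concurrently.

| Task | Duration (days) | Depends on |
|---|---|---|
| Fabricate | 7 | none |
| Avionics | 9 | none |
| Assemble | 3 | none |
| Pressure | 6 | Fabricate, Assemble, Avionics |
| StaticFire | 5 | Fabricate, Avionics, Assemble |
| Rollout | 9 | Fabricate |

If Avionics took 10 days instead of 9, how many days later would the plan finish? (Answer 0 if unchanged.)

Critical path before the change: Fabricate→Rollout = 7+9 = 16 giving 16 days.
Avionics has 1 day of float (longest path through it is 15).
That remains the longest chain; total 16 days.
Change in finish: 16 − 16 = +0 days.

0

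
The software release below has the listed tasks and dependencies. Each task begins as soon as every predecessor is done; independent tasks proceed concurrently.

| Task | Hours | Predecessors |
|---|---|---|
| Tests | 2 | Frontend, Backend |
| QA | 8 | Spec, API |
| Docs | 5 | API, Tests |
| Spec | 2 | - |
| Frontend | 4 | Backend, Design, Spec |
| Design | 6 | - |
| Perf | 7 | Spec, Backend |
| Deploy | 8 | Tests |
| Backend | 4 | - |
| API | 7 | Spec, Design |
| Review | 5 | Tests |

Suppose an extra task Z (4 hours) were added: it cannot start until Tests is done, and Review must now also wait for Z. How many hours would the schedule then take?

21

Originally the schedule takes 21 hours.
With Z inserted, Review now waits for max(Tests, Z).
New critical path: Design→Frontend→Tests→Z→Review = 6+4+2+4+5 = 21 ⇒ 21 hours.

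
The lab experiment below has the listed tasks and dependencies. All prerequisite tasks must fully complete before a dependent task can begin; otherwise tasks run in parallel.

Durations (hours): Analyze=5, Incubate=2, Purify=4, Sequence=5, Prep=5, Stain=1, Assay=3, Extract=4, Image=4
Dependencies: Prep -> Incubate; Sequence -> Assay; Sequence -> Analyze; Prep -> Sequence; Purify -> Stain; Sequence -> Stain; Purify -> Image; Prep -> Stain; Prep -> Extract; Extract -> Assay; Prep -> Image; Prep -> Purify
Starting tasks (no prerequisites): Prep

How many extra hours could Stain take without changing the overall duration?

Critical path: Prep→Sequence→Analyze = 5+5+5 = 15, so the finish is 15 hours.
Longest path through Stain: 11 hours (earliest finish 11, latest finish 15).
Slack of Stain = 14 − 10 = 4 hours.

4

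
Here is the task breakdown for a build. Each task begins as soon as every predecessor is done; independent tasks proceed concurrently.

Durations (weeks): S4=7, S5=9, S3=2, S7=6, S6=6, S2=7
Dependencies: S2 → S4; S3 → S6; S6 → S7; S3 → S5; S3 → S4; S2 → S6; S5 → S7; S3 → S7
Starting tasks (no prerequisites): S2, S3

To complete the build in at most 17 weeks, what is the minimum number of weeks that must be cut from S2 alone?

2

Current finish: 19 weeks; target: 17.
S2 is on every critical path, so each week cut from S2 cuts the finish by one (this holds down to a finish of 17).
Need 19 − 17 = 2 weeks off S2 → S2 becomes 5 weeks, finish becomes 17.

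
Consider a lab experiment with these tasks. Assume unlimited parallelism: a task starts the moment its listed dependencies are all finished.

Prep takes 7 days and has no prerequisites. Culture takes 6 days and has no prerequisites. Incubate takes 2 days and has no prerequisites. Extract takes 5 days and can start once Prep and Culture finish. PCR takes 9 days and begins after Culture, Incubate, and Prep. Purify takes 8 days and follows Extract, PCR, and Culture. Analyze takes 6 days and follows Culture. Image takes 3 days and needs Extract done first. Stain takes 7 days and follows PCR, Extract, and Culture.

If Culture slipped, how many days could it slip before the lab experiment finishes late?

Critical path: Prep→PCR→Purify = 7+9+8 = 24, so the finish is 24 days.
The longest chain containing Culture totals 23 days.
Float = 24 − 23 = 1.

1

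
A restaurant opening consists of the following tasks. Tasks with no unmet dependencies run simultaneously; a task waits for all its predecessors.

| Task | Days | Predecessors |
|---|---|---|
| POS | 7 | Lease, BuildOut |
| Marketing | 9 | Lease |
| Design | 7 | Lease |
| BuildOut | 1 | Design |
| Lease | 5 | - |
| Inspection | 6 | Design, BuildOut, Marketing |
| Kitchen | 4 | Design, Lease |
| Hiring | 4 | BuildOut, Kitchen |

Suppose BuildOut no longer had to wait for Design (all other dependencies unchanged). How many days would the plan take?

Before: longest chain Lease→Design→BuildOut→POS = 5+7+1+7 = 20, finish 20.
Without Design→BuildOut, BuildOut's earliest start moves from 12 to 0.
The longest chain is now Lease→Design→Kitchen→Hiring = 5+7+4+4 = 20, so the plan takes 20 days.

20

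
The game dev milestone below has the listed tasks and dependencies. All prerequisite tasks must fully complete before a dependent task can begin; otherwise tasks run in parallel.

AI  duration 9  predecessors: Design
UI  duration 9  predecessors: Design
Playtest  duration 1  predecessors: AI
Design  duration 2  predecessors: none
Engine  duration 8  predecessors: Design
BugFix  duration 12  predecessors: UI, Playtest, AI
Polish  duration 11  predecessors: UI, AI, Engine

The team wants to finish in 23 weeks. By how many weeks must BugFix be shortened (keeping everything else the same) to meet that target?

Current finish: 24 weeks; target: 23.
BugFix is on every critical path, so each week cut from BugFix cuts the finish by one (this holds down to a finish of 22).
Need 24 − 23 = 1 week off BugFix → BugFix becomes 11 weeks, finish becomes 23.

1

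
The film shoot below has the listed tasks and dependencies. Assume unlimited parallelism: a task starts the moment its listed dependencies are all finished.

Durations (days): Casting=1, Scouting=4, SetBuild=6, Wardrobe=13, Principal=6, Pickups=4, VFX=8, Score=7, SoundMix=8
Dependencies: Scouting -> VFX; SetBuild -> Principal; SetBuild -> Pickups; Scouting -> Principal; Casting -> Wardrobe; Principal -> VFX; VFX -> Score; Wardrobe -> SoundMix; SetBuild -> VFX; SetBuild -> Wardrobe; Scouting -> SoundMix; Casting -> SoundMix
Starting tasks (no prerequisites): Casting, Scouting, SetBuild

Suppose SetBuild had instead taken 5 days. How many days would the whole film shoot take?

26

The binding path is SetBuild→Wardrobe→SoundMix = 6+13+8 = 27; finish at 27 days.
Since SetBuild is critical, the -1 change carries straight to that chain (now 26 days).
The critical path is still SetBuild→Wardrobe→SoundMix; finish is now 26 days.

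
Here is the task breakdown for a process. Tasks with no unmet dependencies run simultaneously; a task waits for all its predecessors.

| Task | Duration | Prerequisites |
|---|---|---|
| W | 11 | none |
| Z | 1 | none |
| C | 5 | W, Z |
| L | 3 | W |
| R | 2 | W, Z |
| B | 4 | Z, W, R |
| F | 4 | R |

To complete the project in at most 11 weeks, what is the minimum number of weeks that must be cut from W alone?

6

Current finish: 17 weeks; target: 11.
W is on every critical path, so each week cut from W cuts the finish by one (this holds down to a finish of 7).
Need 17 − 11 = 6 weeks off W → W becomes 5 weeks, finish becomes 11.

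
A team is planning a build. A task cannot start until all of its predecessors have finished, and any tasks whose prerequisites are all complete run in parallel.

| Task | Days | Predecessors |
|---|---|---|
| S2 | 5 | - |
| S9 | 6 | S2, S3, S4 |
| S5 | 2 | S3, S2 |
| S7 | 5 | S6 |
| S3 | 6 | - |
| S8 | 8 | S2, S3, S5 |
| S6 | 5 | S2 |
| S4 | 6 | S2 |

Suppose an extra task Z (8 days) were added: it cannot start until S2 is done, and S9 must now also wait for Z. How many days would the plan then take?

19

Originally the plan takes 17 days.
With Z inserted, S9 now waits for max(S2, S3, S4, Z).
New critical path: S2→Z→S9 = 5+8+6 = 19 ⇒ 19 days.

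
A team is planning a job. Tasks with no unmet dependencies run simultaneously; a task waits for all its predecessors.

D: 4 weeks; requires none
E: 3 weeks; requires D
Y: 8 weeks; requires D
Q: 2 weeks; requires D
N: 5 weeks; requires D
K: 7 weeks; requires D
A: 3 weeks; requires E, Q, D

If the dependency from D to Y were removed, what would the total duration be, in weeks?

Before: longest chain D→Y = 4+8 = 12, finish 12.
Without D→Y, Y's earliest start moves from 4 to 0.
New critical path: D→K = 4+7 = 11 ⇒ 11 weeks.

11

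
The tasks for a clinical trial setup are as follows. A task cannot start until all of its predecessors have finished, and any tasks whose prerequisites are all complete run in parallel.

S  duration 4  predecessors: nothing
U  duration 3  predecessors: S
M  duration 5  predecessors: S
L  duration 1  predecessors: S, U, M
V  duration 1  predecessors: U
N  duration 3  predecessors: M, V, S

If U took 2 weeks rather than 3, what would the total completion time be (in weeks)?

Critical path before the change: S→M→N = 4+5+3 = 12 giving 12 weeks.
U has 1 week of float (longest path through it is 11).
No other chain overtakes it, so the finish is 12 weeks.

12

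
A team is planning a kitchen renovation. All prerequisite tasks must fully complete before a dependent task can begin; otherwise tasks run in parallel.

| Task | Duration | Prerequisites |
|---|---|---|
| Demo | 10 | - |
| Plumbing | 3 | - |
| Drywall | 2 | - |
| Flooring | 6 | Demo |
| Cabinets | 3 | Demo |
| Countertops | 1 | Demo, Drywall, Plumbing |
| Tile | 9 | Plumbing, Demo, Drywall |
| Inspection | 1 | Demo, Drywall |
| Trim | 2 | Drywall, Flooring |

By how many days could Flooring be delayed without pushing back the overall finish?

1

Demo→Tile = 10+9 = 19 sets the makespan at 19 days.
Flooring finishes as early as 16 and must finish by 17.
Float = 19 − 18 = 1.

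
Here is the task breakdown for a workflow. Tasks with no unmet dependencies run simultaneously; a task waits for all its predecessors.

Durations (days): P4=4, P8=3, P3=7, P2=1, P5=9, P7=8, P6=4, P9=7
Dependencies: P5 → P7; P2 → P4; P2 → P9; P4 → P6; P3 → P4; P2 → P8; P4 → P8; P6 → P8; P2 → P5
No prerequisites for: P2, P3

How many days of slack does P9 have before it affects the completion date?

10

P2→P5→P7 = 1+9+8 = 18 sets the makespan at 18 days.
P9 finishes as early as 8 and must finish by 18.
So P9 can slip 18 − 8 = 10 days.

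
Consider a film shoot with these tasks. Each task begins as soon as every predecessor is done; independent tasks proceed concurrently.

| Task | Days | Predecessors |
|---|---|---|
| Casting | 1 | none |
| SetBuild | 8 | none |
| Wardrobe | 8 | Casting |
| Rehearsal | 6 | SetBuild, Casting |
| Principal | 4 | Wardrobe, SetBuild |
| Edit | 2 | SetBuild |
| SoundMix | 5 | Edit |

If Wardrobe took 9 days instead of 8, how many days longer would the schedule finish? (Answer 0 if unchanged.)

0

As given, the longest chain is SetBuild→Edit→SoundMix = 8+2+5 = 15, so the finish is 15 days.
The longest path through Wardrobe is only 13 days, so Wardrobe has float 2.
That remains the longest chain; total 15 days.
Change in finish: 15 − 15 = +0 days.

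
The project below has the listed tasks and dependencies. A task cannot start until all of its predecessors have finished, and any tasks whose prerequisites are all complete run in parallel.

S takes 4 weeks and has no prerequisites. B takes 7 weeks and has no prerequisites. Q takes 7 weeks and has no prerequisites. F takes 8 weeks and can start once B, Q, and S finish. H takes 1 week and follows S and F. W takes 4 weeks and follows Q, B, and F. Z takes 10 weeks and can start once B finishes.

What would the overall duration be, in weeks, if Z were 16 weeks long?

Actual critical path: B→F→W = 7+8+4 = 19 ⇒ 19 weeks.
Z is off the critical path — its longest chain is 17 weeks, giving 2 of slack.
New critical path: B→Z = 7+16 = 23 ⇒ 23 weeks.

23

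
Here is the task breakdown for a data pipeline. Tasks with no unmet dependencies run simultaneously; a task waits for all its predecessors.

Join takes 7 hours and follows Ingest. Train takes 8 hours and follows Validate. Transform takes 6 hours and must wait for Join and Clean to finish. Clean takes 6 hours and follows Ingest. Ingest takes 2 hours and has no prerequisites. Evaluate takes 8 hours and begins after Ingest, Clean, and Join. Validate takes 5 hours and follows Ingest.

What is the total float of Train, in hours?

2

Ingest→Join→Evaluate = 2+7+8 = 17 sets the makespan at 17 hours.
Train finishes as early as 15 and must finish by 17.
Float = 17 − 15 = 2.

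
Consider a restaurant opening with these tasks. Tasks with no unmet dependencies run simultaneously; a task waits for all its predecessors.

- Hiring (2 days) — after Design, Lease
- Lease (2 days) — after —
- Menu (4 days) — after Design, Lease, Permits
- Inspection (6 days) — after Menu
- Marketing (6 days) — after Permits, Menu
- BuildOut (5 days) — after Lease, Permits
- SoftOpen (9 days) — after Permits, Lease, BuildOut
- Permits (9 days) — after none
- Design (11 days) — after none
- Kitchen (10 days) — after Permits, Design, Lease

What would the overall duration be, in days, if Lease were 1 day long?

23

Actual critical path: Permits→BuildOut→SoftOpen = 9+5+9 = 23 ⇒ 23 days.
Lease has 7 days of float (longest path through it is 16).
That remains the longest chain; total 23 days.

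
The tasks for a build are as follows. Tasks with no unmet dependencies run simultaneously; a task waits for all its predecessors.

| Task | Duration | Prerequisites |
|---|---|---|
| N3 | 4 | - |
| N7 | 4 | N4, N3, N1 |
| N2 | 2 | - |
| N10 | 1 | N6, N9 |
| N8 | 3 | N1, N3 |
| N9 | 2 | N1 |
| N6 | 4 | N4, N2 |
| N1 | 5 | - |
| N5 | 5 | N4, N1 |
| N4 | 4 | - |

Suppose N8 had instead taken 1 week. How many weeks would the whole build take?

Actual critical path: N1→N5 = 5+5 = 10 ⇒ 10 weeks.
N8 has 2 weeks of float (longest path through it is 8).
That remains the longest chain; total 10 weeks.

10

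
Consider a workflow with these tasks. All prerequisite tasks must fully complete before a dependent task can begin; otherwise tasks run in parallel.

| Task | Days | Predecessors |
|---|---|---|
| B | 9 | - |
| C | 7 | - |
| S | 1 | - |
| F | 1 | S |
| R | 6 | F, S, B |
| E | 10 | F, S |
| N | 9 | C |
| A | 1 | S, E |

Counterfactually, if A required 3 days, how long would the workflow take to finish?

16

Baseline: C→N = 7+9 = 16 → 16 days.
A is off the critical path — its longest chain is 13 days, giving 3 of slack.
No other chain overtakes it, so the finish is 16 days.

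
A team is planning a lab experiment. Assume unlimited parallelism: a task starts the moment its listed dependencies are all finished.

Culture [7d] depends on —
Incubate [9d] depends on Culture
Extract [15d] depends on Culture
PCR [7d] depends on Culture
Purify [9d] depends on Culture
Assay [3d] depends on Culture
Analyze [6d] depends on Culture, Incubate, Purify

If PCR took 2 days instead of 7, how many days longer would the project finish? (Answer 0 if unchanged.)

Baseline: Culture→Incubate→Analyze = 7+9+6 = 22 → 22 days.
PCR has 8 days of float (longest path through it is 14).
That remains the longest chain; total 22 days.
Change in finish: 22 − 22 = +0 days.

0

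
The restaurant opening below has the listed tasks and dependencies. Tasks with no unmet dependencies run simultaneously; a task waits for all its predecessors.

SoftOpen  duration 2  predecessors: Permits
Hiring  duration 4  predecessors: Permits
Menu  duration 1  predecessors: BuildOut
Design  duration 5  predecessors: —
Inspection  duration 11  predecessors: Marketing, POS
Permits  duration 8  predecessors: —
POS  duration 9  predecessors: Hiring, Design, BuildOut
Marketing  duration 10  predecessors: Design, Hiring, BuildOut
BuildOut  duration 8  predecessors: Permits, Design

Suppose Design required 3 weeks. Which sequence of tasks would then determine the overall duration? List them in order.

Critical path before the change: Permits→BuildOut→Marketing→Inspection = 8+8+10+11 = 37 giving 37 weeks.
The longest path through Design is only 34 weeks, so Design has float 3.
The critical path is still Permits→BuildOut→Marketing→Inspection; finish is now 37 weeks.

Permits, BuildOut, Marketing, Inspection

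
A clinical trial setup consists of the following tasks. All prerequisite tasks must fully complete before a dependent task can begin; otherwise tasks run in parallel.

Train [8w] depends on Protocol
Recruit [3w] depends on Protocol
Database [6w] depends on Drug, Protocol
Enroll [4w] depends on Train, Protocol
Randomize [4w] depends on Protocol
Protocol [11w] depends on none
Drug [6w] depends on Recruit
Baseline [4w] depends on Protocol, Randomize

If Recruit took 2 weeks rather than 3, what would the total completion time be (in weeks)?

25

Baseline: Protocol→Recruit→Drug→Database = 11+3+6+6 = 26 → 26 weeks.
Recruit lies on that path, so at 2 weeks the path becomes 25 weeks.
The critical path is still Protocol→Recruit→Drug→Database; finish is now 25 weeks.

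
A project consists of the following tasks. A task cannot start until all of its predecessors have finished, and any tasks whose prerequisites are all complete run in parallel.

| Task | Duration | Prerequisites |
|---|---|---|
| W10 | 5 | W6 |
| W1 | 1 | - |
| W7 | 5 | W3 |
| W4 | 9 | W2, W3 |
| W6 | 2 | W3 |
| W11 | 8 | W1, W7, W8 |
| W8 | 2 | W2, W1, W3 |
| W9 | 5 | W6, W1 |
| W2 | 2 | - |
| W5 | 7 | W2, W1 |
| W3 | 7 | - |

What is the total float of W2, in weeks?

Critical path: W3→W7→W11 = 7+5+8 = 20, so the finish is 20 weeks.
The longest chain containing W2 totals 12 weeks.
Float = 20 − 12 = 8.

8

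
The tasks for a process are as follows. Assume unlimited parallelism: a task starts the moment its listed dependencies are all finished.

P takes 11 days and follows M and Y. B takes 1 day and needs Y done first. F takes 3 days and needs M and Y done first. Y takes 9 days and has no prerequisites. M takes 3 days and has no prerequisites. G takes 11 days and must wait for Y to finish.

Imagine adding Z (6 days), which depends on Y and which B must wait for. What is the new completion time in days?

Originally the process takes 20 days.
With Z inserted, B now waits for max(Y, Z).
New critical path: Y→P = 9+11 = 20 ⇒ 20 days.

20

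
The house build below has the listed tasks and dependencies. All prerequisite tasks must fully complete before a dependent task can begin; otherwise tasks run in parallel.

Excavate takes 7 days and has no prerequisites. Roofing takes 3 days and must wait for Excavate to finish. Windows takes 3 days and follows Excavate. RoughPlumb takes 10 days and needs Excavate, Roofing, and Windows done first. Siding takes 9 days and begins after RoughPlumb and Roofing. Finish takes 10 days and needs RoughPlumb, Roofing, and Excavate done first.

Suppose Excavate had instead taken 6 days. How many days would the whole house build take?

29

Baseline: Excavate→Roofing→RoughPlumb→Finish = 7+3+10+10 = 30 → 30 days.
Excavate is on the critical path; changing it to 6 makes that path 29 days.
The critical path is still Excavate→Roofing→RoughPlumb→Finish; finish is now 29 days.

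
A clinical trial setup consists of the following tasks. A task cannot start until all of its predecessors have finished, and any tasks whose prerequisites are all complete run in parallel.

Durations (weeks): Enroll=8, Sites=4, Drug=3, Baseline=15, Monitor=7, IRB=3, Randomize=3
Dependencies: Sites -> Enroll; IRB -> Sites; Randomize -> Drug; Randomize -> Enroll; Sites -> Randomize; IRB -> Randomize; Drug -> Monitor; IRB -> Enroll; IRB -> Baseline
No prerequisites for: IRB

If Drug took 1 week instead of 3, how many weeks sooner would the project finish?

2

As given, the longest chain is IRB→Sites→Randomize→Drug→Monitor = 3+4+3+3+7 = 20, so the finish is 20 weeks.
Drug is on the critical path; changing it to 1 makes that path 18 weeks.
No other chain overtakes it, so the finish is 18 weeks.
Change in finish: 18 − 20 = -2 weeks.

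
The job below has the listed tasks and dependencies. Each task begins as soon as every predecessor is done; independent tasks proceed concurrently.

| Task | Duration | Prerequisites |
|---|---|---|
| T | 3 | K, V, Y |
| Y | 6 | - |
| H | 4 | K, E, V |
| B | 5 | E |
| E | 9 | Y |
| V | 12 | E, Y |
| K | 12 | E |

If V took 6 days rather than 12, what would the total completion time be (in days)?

Critical path before the change: Y→E→V→H = 6+9+12+4 = 31 giving 31 days.
V is on the critical path; changing it to 6 makes that path 25 days.
New critical path: Y→E→K→H = 6+9+12+4 = 31 ⇒ 31 days.

31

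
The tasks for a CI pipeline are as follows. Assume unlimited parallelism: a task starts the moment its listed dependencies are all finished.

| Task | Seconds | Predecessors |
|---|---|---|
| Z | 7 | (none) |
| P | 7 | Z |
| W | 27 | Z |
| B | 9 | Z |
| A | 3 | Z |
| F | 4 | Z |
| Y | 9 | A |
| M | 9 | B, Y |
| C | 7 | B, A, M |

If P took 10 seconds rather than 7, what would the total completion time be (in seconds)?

Baseline: Z→A→Y→M→C = 7+3+9+9+7 = 35 → 35 seconds.
P has 21 seconds of float (longest path through it is 14).
The critical path is still Z→A→Y→M→C; finish is now 35 seconds.

35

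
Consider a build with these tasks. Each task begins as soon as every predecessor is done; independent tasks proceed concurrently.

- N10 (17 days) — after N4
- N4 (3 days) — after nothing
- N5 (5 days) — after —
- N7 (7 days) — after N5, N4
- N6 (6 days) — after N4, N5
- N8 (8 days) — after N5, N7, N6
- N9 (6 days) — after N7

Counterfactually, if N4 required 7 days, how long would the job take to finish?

As given, the longest chain is N4→N10 = 3+17 = 20, so the finish is 20 days.
N4 lies on that path, so at 7 days the path becomes 24 days.
No other chain overtakes it, so the finish is 24 days.

24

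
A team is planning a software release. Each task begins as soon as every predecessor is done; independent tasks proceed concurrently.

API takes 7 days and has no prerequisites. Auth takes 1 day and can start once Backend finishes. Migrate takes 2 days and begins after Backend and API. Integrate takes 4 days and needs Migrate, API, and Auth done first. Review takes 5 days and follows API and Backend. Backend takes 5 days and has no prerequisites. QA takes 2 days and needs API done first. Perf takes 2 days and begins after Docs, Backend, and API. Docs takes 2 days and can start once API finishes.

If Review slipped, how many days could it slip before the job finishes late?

1

Critical path: API→Migrate→Integrate = 7+2+4 = 13, so the finish is 13 days.
Longest path through Review: 12 days (earliest finish 12, latest finish 13).
Slack of Review = 8 − 7 = 1 day.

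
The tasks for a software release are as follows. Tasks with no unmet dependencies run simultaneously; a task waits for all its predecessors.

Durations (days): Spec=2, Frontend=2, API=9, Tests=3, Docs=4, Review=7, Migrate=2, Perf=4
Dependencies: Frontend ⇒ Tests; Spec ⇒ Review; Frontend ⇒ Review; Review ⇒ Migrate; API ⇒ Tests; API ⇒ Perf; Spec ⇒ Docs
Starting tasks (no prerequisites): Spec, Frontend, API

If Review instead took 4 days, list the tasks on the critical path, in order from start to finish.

The binding path is API→Perf = 9+4 = 13; finish at 13 days.
Review is off the critical path — its longest chain is 11 days, giving 2 of slack.
No other chain overtakes it, so the finish is 13 days.

API, Perf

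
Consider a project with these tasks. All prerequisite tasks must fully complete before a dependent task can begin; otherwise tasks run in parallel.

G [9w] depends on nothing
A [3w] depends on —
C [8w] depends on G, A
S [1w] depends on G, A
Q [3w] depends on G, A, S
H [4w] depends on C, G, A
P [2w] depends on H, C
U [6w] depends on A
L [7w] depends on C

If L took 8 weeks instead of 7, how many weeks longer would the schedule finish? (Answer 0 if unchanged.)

1

As given, the longest chain is G→C→L = 9+8+7 = 24, so the finish is 24 weeks.
L is on the critical path; changing it to 8 makes that path 25 weeks.
That remains the longest chain; total 25 weeks.
Change in finish: 25 − 24 = +1 weeks.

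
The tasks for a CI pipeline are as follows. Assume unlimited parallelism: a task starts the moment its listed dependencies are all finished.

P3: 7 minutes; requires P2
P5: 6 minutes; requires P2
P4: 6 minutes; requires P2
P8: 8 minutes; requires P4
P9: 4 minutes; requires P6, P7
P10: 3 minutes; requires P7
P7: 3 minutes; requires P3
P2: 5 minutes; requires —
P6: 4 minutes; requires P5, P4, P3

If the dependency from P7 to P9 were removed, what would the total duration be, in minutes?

20

Original critical path: P2→P3→P6→P9 = 5+7+4+4 = 20 ⇒ 20 minutes.
Dropping P7→P9 doesn't change P9's earliest start (16); another predecessor still binds.
New critical path: P2→P3→P6→P9 = 5+7+4+4 = 20 ⇒ 20 minutes.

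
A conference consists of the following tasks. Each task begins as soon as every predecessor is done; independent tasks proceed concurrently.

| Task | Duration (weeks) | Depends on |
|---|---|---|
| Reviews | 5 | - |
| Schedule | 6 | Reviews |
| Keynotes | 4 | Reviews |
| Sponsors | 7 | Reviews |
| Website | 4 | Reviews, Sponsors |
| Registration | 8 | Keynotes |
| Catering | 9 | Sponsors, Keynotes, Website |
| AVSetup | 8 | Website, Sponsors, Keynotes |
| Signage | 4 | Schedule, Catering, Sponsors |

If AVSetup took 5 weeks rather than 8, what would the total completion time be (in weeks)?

As given, the longest chain is Reviews→Sponsors→Website→Catering→Signage = 5+7+4+9+4 = 29, so the finish is 29 weeks.
AVSetup is off the critical path — its longest chain is 24 weeks, giving 5 of slack.
No other chain overtakes it, so the finish is 29 weeks.

29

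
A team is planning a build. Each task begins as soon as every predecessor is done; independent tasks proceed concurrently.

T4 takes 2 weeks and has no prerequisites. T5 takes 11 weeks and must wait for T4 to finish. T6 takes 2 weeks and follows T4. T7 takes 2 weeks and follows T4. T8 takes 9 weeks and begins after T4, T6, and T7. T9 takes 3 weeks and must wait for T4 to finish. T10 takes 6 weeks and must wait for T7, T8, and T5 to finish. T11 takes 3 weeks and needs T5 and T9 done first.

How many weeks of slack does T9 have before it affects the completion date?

The longest chain is T4→T5→T10 = 2+11+6 = 19; overall finish 19 weeks.
Longest path through T9: 8 weeks (earliest finish 5, latest finish 16).
So T9 can slip 16 − 5 = 11 weeks.

11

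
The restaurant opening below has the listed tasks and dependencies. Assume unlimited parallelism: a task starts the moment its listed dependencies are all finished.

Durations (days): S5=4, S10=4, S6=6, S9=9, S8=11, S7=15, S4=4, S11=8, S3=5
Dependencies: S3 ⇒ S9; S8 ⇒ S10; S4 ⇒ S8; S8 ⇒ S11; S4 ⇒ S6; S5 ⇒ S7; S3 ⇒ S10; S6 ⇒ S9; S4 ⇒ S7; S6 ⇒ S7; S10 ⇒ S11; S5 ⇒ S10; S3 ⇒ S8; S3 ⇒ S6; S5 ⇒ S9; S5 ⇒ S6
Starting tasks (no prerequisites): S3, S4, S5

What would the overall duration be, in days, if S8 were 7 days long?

26

Baseline: S3→S8→S10→S11 = 5+11+4+8 = 28 → 28 days.
S8 lies on that path, so at 7 days the path becomes 24 days.
Now S3→S6→S7 = 5+6+15 = 26 is longest, so the finish becomes 26 days.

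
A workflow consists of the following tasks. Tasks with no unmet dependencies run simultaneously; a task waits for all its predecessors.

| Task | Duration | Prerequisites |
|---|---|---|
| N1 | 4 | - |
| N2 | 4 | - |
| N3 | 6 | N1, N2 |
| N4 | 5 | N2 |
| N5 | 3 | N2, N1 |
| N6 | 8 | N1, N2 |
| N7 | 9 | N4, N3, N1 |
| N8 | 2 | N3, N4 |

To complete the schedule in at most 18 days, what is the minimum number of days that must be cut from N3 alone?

Current finish: 19 days; target: 18.
N3 is on every critical path, so each day cut from N3 cuts the finish by one (this holds down to a finish of 18).
Need 19 − 18 = 1 day off N3 → N3 becomes 5 days, finish becomes 18.

1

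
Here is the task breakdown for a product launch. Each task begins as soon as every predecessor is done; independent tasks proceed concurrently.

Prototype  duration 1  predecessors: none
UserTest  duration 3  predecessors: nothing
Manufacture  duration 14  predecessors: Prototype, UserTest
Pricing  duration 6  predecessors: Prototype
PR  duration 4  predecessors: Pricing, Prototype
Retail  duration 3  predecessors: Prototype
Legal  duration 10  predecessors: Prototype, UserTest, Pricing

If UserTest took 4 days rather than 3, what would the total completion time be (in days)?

Baseline: UserTest→Manufacture = 3+14 = 17 → 17 days.
UserTest lies on that path, so at 4 days the path becomes 18 days.
No other chain overtakes it, so the finish is 18 days.

18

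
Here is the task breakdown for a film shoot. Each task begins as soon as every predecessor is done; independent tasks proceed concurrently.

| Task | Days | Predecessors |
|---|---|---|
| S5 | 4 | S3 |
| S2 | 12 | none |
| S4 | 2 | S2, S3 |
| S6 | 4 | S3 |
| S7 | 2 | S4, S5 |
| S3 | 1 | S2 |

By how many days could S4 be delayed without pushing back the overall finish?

The longest chain is S2→S3→S5→S7 = 12+1+4+2 = 19; overall finish 19 days.
S4 finishes as early as 15 and must finish by 17.
So S4 can slip 17 − 15 = 2 days.

2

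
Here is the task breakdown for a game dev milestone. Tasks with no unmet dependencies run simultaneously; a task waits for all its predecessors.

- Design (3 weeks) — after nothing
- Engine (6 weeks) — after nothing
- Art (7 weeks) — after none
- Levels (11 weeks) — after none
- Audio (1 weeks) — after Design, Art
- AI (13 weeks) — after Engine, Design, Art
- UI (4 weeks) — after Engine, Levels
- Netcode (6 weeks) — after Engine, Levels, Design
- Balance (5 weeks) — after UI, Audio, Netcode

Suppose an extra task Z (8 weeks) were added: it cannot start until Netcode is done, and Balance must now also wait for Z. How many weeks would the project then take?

Originally the project takes 22 weeks.
With Z inserted, Balance now waits for max(UI, Audio, Netcode, Z).
New critical path: Levels→Netcode→Z→Balance = 11+6+8+5 = 30 ⇒ 30 weeks.

30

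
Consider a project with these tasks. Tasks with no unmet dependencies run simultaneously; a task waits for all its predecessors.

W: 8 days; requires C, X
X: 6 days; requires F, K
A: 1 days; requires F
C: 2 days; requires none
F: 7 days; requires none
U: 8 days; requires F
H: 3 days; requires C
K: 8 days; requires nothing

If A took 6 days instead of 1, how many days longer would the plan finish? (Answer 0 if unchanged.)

0

As given, the longest chain is K→X→W = 8+6+8 = 22, so the finish is 22 days.
The longest path through A is only 8 days, so A has float 14.
That remains the longest chain; total 22 days.
Change in finish: 22 − 22 = +0 days.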